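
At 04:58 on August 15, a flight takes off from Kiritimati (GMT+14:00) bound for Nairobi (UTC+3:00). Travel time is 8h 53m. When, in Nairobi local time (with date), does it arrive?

02:51 on Aug 15

Convert departure to UTC: 04:58 − 14:00 = 14:58 UTC on Aug 14.
Add 8 hours and 53 minutes travel time → 23:51 UTC.
Nairobi is UTC+3:00, so local arrival = 23:51 + 3:00 = 02:51 on Aug 15.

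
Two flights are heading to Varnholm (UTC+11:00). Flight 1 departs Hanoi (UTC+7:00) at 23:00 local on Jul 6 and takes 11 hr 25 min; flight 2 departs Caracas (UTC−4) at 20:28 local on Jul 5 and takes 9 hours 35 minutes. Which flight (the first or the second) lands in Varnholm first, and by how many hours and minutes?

Flight 1 in UTC: 23:00 − 7:00 = 16:00 on Jul 6.
+11 hours and 25 minutes → arrive 03:25 UTC on Jul 7.
Flight 2 in UTC: 20:28 + 4:00 = 00:28 on Jul 6.
+9 hours 35 minutes → arrive 10:03 UTC on Jul 6.
Flight 2 lands earlier by 17 hours 22 minutes.

the second, by 17 hours 22 minutes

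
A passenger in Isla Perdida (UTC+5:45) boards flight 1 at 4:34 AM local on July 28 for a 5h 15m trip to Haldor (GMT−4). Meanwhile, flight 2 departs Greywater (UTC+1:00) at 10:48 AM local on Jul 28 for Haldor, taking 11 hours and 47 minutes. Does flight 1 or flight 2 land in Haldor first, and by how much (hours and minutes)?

the first, by 17 hours 31 minutes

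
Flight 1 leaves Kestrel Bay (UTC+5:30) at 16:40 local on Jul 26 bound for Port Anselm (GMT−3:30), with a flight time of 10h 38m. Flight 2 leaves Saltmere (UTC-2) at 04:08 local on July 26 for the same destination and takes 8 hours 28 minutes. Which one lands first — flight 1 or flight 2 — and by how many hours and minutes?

Flight 1 in UTC: 16:40 − 5:30 = 11:10 on Jul 26.
+10 hours and 38 minutes → arrive 21:48 UTC on Jul 26.
Flight 2 in UTC: 04:08 + 2:00 = 06:08 on Jul 26.
+8 hours and 28 minutes → arrive 14:36 UTC on Jul 26.
Flight 2 lands earlier by 7 hours 12 minutes.

the second, by 7 hours 12 minutes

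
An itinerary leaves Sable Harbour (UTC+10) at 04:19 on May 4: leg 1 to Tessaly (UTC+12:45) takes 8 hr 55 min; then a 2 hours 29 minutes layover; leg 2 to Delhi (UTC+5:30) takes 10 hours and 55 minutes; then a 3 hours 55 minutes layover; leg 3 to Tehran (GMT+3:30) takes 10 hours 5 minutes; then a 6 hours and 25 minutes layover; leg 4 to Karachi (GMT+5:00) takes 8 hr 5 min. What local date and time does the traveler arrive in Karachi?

Convert departure to UTC: 04:19 − 10:00 = 18:19 UTC on May 3.
Add 8 hours and 55 minutes leg 1 → 03:14 UTC (May 4).
Add 2 hours 29 minutes layover in Tessaly → 05:43 UTC.
Add 10 hours and 55 minutes leg 2 → 16:38 UTC.
Add 3 hours and 55 minutes layover in Delhi → 20:33 UTC.
Add 10 hours 5 minutes leg 3 → 06:38 UTC (May 5).
Add 6 hours 25 minutes layover in Tehran → 13:03 UTC.
Add 8 hours and 5 minutes leg 4 → 21:08 UTC.
Karachi is UTC+5:00, so local arrival = 21:08 + 5:00 = 02:08 on May 6.

02:08 on May 6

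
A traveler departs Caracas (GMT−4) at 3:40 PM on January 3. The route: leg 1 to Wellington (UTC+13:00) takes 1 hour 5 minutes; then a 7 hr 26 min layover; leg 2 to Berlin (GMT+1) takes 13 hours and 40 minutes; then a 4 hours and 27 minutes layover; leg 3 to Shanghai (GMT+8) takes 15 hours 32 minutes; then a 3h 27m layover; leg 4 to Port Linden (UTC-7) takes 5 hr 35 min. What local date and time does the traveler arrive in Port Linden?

Convert departure to UTC: 3:40 PM + 4:00 = 7:40 PM UTC on Jan 3.
Add 1 hour and 5 minutes leg 1 → 8:45 PM UTC.
Add 7 hours and 26 minutes layover in Wellington → 4:11 AM UTC (Jan 4).
Add 13 hours and 40 minutes leg 2 → 5:51 PM UTC.
Add 4 hours and 27 minutes layover in Berlin → 10:18 PM UTC.
Add 15 hours 32 minutes leg 3 → 1:50 PM UTC (Jan 5).
Add 3 hours and 27 minutes layover in Shanghai → 5:17 PM UTC.
Add 5 hours 35 minutes leg 4 → 10:52 PM UTC.
Port Linden is UTC−7:00, so local arrival = 10:52 PM − 7:00 = 3:52 PM on Jan 5.

3:52 PM on January 5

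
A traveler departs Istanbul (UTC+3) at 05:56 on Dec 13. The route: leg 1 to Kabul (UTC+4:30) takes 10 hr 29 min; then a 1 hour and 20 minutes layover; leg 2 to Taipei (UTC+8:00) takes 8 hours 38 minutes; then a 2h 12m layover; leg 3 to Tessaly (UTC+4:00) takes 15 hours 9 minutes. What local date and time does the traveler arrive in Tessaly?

Convert departure to UTC: 05:56 − 3:00 = 02:56 UTC on Dec 13.
Add 10 hours and 29 minutes leg 1 → 13:25 UTC.
Add 1 hour and 20 minutes layover in Kabul → 14:45 UTC.
Add 8 hours 38 minutes leg 2 → 23:23 UTC.
Add 2 hours and 12 minutes layover in Taipei → 01:35 UTC (Dec 14).
Add 15 hours and 9 minutes leg 3 → 16:44 UTC.
Tessaly is UTC+4:00, so local arrival = 16:44 + 4:00 = 20:44 on Dec 14.

20:44 on December 14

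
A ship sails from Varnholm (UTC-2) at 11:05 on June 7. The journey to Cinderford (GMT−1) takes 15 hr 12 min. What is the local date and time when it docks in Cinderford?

03:17 on June 8

Convert departure to UTC: 11:05 + 2:00 = 13:05 UTC on Jun 7.
Add 15 hours and 12 minutes travel time → 04:17 UTC (Jun 8).
Cinderford is UTC−1:00, so local arrival = 04:17 − 1:00 = 03:17 on Jun 8.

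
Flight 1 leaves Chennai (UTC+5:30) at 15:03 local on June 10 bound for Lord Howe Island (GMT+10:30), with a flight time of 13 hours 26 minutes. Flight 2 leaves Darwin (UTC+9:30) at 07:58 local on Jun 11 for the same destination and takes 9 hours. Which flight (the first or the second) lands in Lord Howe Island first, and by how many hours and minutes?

Flight 1 in UTC: 15:03 − 5:30 = 09:33 on Jun 10.
+13 hours 26 minutes → arrive 22:59 UTC on Jun 10.
Flight 2 in UTC: 07:58 − 9:30 = 22:28 on Jun 10.
+9 hours → arrive 07:28 UTC on Jun 11.
Flight 1 lands earlier by 8 hours 29 minutes.

the first, by 8 hours 29 minutes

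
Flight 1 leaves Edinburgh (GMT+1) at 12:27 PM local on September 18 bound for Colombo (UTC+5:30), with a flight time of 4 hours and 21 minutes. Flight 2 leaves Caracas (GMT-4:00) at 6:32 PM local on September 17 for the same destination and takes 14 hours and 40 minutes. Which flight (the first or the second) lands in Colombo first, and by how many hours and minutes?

Flight 1 in UTC: 12:27 PM − 1:00 = 11:27 AM on Sep 18.
+4 hours and 21 minutes → arrive 3:48 PM UTC on Sep 18.
Flight 2 in UTC: 6:32 PM + 4:00 = 10:32 PM on Sep 17.
+14 hours 40 minutes → arrive 1:12 PM UTC on Sep 18.
Flight 2 lands earlier by 2 hours 36 minutes.

the second, by 2 hours 36 minutes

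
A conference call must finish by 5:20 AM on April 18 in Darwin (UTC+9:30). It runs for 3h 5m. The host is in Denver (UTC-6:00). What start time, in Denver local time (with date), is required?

Target end time in UTC: 5:20 AM − 9:30 = 7:50 PM on Apr 17.
Subtract 3 hours 5 minutes → start 4:45 PM UTC on Apr 17.
Denver is UTC−6:00: 4:45 PM − 6:00 = 10:45 AM on Apr 17.

10:45 AM on April 17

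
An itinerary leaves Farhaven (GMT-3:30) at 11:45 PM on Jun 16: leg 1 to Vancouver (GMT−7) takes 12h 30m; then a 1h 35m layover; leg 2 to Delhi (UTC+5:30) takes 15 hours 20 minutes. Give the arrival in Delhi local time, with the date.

Convert departure to UTC: 11:45 PM + 3:30 = 3:15 AM UTC on Jun 17.
Add 12 hours 30 minutes leg 1 → 3:45 PM UTC.
Add 1 hour 35 minutes layover in Vancouver → 5:20 PM UTC.
Add 15 hours 20 minutes leg 2 → 8:40 AM UTC (Jun 18).
Delhi is UTC+5:30, so local arrival = 8:40 AM + 5:30 = 2:10 PM on Jun 18.

2:10 PM on June 18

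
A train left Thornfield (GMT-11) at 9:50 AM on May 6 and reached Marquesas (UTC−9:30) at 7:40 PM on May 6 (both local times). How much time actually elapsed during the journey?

Marquesas is 1:30 ahead of Thornfield.
Clock-face elapsed time (ignoring zones) is 9 hours 50 minutes.
Actual elapsed = 9 hours 50 minutes − 1:30 = 8 hours 20 minutes.

8 hours 20 minutes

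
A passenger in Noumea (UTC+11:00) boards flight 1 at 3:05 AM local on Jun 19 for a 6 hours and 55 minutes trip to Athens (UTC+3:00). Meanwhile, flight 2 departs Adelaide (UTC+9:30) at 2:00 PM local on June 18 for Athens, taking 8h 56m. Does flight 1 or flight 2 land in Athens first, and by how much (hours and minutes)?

Flight 1 in UTC: 3:05 AM − 11:00 = 4:05 PM on Jun 18.
+6 hours and 55 minutes → arrive 11:00 PM UTC on Jun 18.
Flight 2 in UTC: 2:00 PM − 9:30 = 4:30 AM on Jun 18.
+8 hours 56 minutes → arrive 1:26 PM UTC on Jun 18.
Flight 2 lands earlier by 9 hours 34 minutes.

the second, by 9 hours 34 minutes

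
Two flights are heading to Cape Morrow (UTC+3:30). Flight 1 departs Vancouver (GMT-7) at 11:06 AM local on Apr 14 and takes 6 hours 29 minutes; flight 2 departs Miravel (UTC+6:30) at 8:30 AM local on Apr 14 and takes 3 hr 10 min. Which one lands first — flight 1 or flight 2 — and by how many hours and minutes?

Flight 1 in UTC: 11:06 AM + 7:00 = 6:06 PM on Apr 14.
+6 hours and 29 minutes → arrive 12:35 AM UTC on Apr 15.
Flight 2 in UTC: 8:30 AM − 6:30 = 2:00 AM on Apr 14.
+3 hours and 10 minutes → arrive 5:10 AM UTC on Apr 14.
Flight 2 lands earlier by 19 hours 25 minutes.

the second, by 19 hours 25 minutes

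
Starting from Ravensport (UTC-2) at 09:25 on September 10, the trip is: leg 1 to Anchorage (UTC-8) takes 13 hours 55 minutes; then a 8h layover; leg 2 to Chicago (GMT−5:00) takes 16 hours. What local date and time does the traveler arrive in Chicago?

Convert departure to UTC: 09:25 + 2:00 = 11:25 UTC on Sep 10.
Add 13 hours and 55 minutes leg 1 → 01:20 UTC (Sep 11).
Add 8 hours layover in Anchorage → 09:20 UTC.
Add 16 hours leg 2 → 01:20 UTC (Sep 12).
Chicago is UTC−5:00, so local arrival = 01:20 − 5:00 = 20:20 on Sep 11.

20:20 on September 11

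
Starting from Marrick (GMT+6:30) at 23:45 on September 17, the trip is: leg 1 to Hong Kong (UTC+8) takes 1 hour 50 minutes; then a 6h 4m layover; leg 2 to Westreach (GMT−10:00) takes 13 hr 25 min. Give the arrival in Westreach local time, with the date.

04:34 on September 18

Convert departure to UTC: 23:45 − 6:30 = 17:15 UTC on Sep 17.
Add 1 hour 50 minutes leg 1 → 19:05 UTC.
Add 6 hours and 4 minutes layover in Hong Kong → 01:09 UTC (Sep 18).
Add 13 hours and 25 minutes leg 2 → 14:34 UTC.
Westreach is UTC−10:00, so local arrival = 14:34 − 10:00 = 04:34 on Sep 18.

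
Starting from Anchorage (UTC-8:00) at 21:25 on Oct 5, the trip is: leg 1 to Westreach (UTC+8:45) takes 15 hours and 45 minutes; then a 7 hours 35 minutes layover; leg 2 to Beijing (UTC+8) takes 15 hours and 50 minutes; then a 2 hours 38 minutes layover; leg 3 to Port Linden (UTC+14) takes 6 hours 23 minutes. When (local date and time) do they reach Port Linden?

19:36 on October 8

Convert departure to UTC: 21:25 + 8:00 = 05:25 UTC on Oct 6.
Add 15 hours 45 minutes leg 1 → 21:10 UTC.
Add 7 hours and 35 minutes layover in Westreach → 04:45 UTC (Oct 7).
Add 15 hours 50 minutes leg 2 → 20:35 UTC.
Add 2 hours 38 minutes layover in Beijing → 23:13 UTC.
Add 6 hours and 23 minutes leg 3 → 05:36 UTC (Oct 8).
Port Linden is UTC+14:00, so local arrival = 05:36 + 14:00 = 19:36 on Oct 8.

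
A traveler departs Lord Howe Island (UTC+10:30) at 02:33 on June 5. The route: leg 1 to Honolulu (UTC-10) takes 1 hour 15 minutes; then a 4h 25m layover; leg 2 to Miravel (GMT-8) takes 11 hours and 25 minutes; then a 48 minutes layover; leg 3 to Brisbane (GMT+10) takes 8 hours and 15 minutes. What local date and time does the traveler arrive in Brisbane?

04:11 on June 6

Convert departure to UTC: 02:33 − 10:30 = 16:03 UTC on Jun 4.
Add 1 hour 15 minutes leg 1 → 17:18 UTC.
Add 4 hours 25 minutes layover in Honolulu → 21:43 UTC.
Add 11 hours and 25 minutes leg 2 → 09:08 UTC (Jun 5).
Add 48 minutes layover in Miravel → 09:56 UTC.
Add 8 hours and 15 minutes leg 3 → 18:11 UTC.
Brisbane is UTC+10:00, so local arrival = 18:11 + 10:00 = 04:11 on Jun 6.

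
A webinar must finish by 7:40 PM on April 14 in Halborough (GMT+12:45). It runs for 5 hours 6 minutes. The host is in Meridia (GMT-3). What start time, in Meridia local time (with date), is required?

10:49 PM on Apr 13

Target end time in UTC: 7:40 PM − 12:45 = 6:55 AM on Apr 14.
Subtract 5 hours 6 minutes → start 1:49 AM UTC on Apr 14.
Meridia is UTC−3:00: 1:49 AM − 3:00 = 10:49 PM on Apr 13.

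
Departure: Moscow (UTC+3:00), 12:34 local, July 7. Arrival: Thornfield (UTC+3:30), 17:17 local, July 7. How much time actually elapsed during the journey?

Departure in UTC: 12:34 − 3:00 = 09:34 on Jul 7.
Arrival in UTC: 17:17 − 3:30 = 13:47 on Jul 7.
Elapsed = 13:47 − 09:34 = 4 hours 13 minutes.

4 hours 13 minutes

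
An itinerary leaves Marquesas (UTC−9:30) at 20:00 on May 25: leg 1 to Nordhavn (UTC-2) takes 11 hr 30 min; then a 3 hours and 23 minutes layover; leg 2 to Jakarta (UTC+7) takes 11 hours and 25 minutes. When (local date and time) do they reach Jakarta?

Convert departure to UTC: 20:00 + 9:30 = 05:30 UTC on May 26.
Add 11 hours 30 minutes leg 1 → 17:00 UTC.
Add 3 hours and 23 minutes layover in Nordhavn → 20:23 UTC.
Add 11 hours 25 minutes leg 2 → 07:48 UTC (May 27).
Jakarta is UTC+7:00, so local arrival = 07:48 + 7:00 = 14:48 on May 27.

14:48 on May 27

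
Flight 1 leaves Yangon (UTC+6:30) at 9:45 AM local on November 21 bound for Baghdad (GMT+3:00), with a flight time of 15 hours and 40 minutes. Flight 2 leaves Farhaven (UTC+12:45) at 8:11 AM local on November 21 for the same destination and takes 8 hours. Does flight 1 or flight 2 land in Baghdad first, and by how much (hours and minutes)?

the second, by 15 hours 29 minutes

Flight 1 in UTC: 9:45 AM − 6:30 = 3:15 AM on Nov 21.
+15 hours 40 minutes → arrive 6:55 PM UTC on Nov 21.
Flight 2 in UTC: 8:11 AM − 12:45 = 7:26 PM on Nov 20.
+8 hours → arrive 3:26 AM UTC on Nov 21.
Flight 2 lands earlier by 15 hours 29 minutes.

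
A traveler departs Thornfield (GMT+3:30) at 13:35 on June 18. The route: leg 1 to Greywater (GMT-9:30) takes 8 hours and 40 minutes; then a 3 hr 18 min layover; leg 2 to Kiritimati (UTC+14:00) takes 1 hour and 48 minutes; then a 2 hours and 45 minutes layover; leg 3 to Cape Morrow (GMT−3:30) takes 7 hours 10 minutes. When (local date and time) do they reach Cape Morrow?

Convert departure to UTC: 13:35 − 3:30 = 10:05 UTC on Jun 18.
Add 8 hours 40 minutes leg 1 → 18:45 UTC.
Add 3 hours and 18 minutes layover in Greywater → 22:03 UTC.
Add 1 hour 48 minutes leg 2 → 23:51 UTC.
Add 2 hours 45 minutes layover in Kiritimati → 02:36 UTC (Jun 19).
Add 7 hours and 10 minutes leg 3 → 09:46 UTC.
Cape Morrow is UTC−3:30, so local arrival = 09:46 − 3:30 = 06:16 on Jun 19.

06:16 on June 19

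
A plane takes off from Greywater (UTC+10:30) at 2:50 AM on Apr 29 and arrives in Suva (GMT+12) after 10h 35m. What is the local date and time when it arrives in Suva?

Convert departure to UTC: 2:50 AM − 10:30 = 4:20 PM UTC on Apr 28.
Add 10 hours 35 minutes travel time → 2:55 AM UTC (Apr 29).
Suva is UTC+12:00, so local arrival = 2:55 AM + 12:00 = 2:55 PM on Apr 29.

2:55 PM on Apr 29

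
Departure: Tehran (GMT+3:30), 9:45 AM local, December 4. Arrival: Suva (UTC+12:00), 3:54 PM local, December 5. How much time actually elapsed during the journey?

21 hours 39 minutes

Departure in UTC: 9:45 AM − 3:30 = 6:15 AM on Dec 4.
Arrival in UTC: 3:54 PM − 12:00 = 3:54 AM on Dec 5.
Elapsed = 3:54 AM − 6:15 AM (+1 day) = 21 hours 39 minutes.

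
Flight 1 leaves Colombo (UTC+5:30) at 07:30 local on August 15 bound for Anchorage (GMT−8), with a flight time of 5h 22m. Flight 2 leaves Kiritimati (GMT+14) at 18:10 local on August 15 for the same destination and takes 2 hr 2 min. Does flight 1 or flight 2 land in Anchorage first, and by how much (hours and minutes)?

the second, by 1 hour 10 minutes

Flight 1 in UTC: 07:30 − 5:30 = 02:00 on Aug 15.
+5 hours 22 minutes → arrive 07:22 UTC on Aug 15.
Flight 2 in UTC: 18:10 − 14:00 = 04:10 on Aug 15.
+2 hours and 2 minutes → arrive 06:12 UTC on Aug 15.
Flight 2 lands earlier by 1 hour 10 minutes.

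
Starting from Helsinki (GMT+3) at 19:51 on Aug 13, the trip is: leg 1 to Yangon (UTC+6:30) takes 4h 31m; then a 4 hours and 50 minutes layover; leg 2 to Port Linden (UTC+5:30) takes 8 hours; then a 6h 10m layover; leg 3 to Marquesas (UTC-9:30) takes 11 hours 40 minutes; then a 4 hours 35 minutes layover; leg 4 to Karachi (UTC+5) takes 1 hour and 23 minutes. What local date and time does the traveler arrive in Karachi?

15:00 on Aug 15

Convert departure to UTC: 19:51 − 3:00 = 16:51 UTC on Aug 13.
Add 4 hours and 31 minutes leg 1 → 21:22 UTC.
Add 4 hours and 50 minutes layover in Yangon → 02:12 UTC (Aug 14).
Add 8 hours leg 2 → 10:12 UTC.
Add 6 hours and 10 minutes layover in Port Linden → 16:22 UTC.
Add 11 hours 40 minutes leg 3 → 04:02 UTC (Aug 15).
Add 4 hours 35 minutes layover in Marquesas → 08:37 UTC.
Add 1 hour 23 minutes leg 4 → 10:00 UTC.
Karachi is UTC+5:00, so local arrival = 10:00 + 5:00 = 15:00 on Aug 15.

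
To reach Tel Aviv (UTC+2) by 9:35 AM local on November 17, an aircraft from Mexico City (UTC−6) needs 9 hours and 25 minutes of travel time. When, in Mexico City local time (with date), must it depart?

4:10 PM on Nov 16

Target arrival in UTC: 9:35 AM − 2:00 = 7:35 AM on Nov 17.
Subtract 9 hours 25 minutes → departure 10:10 PM UTC on Nov 16.
Mexico City is UTC−6:00: 10:10 PM − 6:00 = 4:10 PM on Nov 16.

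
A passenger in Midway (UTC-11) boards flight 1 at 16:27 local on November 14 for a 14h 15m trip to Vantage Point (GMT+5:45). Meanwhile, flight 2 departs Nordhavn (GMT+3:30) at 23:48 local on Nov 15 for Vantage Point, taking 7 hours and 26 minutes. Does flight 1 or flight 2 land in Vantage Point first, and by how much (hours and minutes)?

Flight 1 in UTC: 16:27 + 11:00 = 03:27 on Nov 15.
+14 hours and 15 minutes → arrive 17:42 UTC on Nov 15.
Flight 2 in UTC: 23:48 − 3:30 = 20:18 on Nov 15.
+7 hours 26 minutes → arrive 03:44 UTC on Nov 16.
Flight 1 lands earlier by 10 hours 2 minutes.

the first, by 10 hours 2 minutes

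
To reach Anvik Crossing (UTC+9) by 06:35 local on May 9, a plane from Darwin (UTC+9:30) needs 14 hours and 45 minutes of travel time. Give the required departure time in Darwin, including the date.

Target arrival in UTC: 06:35 − 9:00 = 21:35 on May 8.
Subtract 14 hours and 45 minutes → departure 06:50 UTC on May 8.
Darwin is UTC+9:30: 06:50 + 9:30 = 16:20 on May 8.

16:20 on May 8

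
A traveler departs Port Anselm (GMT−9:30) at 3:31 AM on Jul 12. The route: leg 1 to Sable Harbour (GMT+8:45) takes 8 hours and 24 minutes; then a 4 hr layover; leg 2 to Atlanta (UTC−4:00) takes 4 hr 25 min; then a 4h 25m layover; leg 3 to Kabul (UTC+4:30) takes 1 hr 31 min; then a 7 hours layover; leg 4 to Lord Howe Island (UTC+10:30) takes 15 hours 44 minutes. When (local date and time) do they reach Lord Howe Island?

9:00 PM on July 14

Convert departure to UTC: 3:31 AM + 9:30 = 1:01 PM UTC on Jul 12.
Add 8 hours and 24 minutes leg 1 → 9:25 PM UTC.
Add 4 hours layover in Sable Harbour → 1:25 AM UTC (Jul 13).
Add 4 hours and 25 minutes leg 2 → 5:50 AM UTC.
Add 4 hours 25 minutes layover in Atlanta → 10:15 AM UTC.
Add 1 hour 31 minutes leg 3 → 11:46 AM UTC.
Add 7 hours layover in Kabul → 6:46 PM UTC.
Add 15 hours and 44 minutes leg 4 → 10:30 AM UTC (Jul 14).
Lord Howe Island is UTC+10:30, so local arrival = 10:30 AM + 10:30 = 9:00 PM on Jul 14.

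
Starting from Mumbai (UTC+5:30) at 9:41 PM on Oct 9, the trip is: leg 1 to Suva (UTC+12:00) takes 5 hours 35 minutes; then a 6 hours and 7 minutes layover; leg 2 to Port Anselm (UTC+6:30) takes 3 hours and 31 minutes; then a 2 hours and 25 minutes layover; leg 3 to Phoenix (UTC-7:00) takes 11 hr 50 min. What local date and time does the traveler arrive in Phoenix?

Convert departure to UTC: 9:41 PM − 5:30 = 4:11 PM UTC on Oct 9.
Add 5 hours 35 minutes leg 1 → 9:46 PM UTC.
Add 6 hours and 7 minutes layover in Suva → 3:53 AM UTC (Oct 10).
Add 3 hours 31 minutes leg 2 → 7:24 AM UTC.
Add 2 hours 25 minutes layover in Port Anselm → 9:49 AM UTC.
Add 11 hours 50 minutes leg 3 → 9:39 PM UTC.
Phoenix is UTC−7:00, so local arrival = 9:39 PM − 7:00 = 2:39 PM on Oct 10.

2:39 PM on October 10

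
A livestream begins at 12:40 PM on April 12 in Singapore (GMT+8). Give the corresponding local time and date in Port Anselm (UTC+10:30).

3:10 PM on April 12

In UTC: 12:40 PM − 8:00 = 4:40 AM on Apr 12.
Port Anselm is UTC+10:30: 4:40 AM + 10:30 = 3:10 PM on Apr 12.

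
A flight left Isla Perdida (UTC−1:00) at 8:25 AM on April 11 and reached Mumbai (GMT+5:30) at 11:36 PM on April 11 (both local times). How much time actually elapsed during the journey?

Departure in UTC: 8:25 AM + 1:00 = 9:25 AM on Apr 11.
Arrival in UTC: 11:36 PM − 5:30 = 6:06 PM on Apr 11.
Elapsed = 6:06 PM − 9:25 AM = 8 hours 41 minutes.

8 hours 41 minutes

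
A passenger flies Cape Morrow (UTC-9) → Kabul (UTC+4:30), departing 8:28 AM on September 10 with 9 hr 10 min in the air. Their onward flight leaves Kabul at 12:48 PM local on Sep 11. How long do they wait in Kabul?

Convert departure to UTC: 8:28 AM + 9:00 = 5:28 PM UTC on Sep 10.
Add 9 hours and 10 minutes flight time → 2:38 AM UTC (Sep 11).
Kabul is UTC+4:30, so local arrival = 2:38 AM + 4:30 = 7:08 AM on Sep 11.
Layover = 12:48 PM − 7:08 AM = 5 hours 40 minutes.

5 hours 40 minutes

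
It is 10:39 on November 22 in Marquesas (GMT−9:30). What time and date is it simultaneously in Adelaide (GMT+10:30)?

06:39 on November 23

Adelaide is 20:00 ahead of Marquesas.
Shift by the zone difference: 10:39 + 20:00 = 06:39 on Nov 23 in Adelaide.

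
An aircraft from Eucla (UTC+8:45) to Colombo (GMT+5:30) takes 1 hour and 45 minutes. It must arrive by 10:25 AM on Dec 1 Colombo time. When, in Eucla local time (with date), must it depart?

11:55 AM on Dec 1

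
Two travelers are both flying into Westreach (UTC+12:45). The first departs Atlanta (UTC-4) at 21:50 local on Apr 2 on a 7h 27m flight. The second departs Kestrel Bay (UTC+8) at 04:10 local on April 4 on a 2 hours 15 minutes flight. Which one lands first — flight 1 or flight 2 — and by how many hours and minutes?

the first, by 13 hours 8 minutes

Flight 1 in UTC: 21:50 + 4:00 = 01:50 on Apr 3.
+7 hours 27 minutes → arrive 09:17 UTC on Apr 3.
Flight 2 in UTC: 04:10 − 8:00 = 20:10 on Apr 3.
+2 hours and 15 minutes → arrive 22:25 UTC on Apr 3.
Flight 1 lands earlier by 13 hours 8 minutes.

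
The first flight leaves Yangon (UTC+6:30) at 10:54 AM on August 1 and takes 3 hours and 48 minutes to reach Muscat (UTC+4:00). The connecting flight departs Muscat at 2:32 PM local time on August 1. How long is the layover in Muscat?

2 hours 20 minutes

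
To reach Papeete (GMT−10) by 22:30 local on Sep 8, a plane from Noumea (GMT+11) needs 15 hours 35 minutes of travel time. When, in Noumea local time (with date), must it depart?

03:55 on September 9

Target arrival in UTC: 22:30 + 10:00 = 08:30 on Sep 9.
Subtract 15 hours and 35 minutes → departure 16:55 UTC on Sep 8.
Noumea is UTC+11:00: 16:55 + 11:00 = 03:55 on Sep 9.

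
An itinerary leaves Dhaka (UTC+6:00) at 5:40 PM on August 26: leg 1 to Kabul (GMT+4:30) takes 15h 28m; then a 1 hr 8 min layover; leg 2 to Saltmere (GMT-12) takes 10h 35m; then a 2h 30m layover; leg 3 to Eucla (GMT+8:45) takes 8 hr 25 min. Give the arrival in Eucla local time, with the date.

10:31 AM on August 28

Convert departure to UTC: 5:40 PM − 6:00 = 11:40 AM UTC on Aug 26.
Add 15 hours 28 minutes leg 1 → 3:08 AM UTC (Aug 27).
Add 1 hour and 8 minutes layover in Kabul → 4:16 AM UTC.
Add 10 hours 35 minutes leg 2 → 2:51 PM UTC.
Add 2 hours and 30 minutes layover in Saltmere → 5:21 PM UTC.
Add 8 hours and 25 minutes leg 3 → 1:46 AM UTC (Aug 28).
Eucla is UTC+8:45, so local arrival = 1:46 AM + 8:45 = 10:31 AM on Aug 28.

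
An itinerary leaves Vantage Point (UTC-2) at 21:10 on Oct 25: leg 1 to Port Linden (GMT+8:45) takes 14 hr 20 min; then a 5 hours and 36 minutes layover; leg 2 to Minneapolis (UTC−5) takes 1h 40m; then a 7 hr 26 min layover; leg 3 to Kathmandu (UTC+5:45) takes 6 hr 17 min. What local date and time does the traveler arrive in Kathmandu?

Convert departure to UTC: 21:10 + 2:00 = 23:10 UTC on Oct 25.
Add 14 hours 20 minutes leg 1 → 13:30 UTC (Oct 26).
Add 5 hours 36 minutes layover in Port Linden → 19:06 UTC.
Add 1 hour and 40 minutes leg 2 → 20:46 UTC.
Add 7 hours and 26 minutes layover in Minneapolis → 04:12 UTC (Oct 27).
Add 6 hours and 17 minutes leg 3 → 10:29 UTC.
Kathmandu is UTC+5:45, so local arrival = 10:29 + 5:45 = 16:14 on Oct 27.

16:14 on October 27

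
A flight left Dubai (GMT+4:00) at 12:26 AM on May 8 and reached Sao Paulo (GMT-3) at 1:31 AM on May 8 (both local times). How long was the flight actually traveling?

Sao Paulo is 7:00 behind Dubai.
Clock-face elapsed time (ignoring zones) is 1 hour 5 minutes.
Actual elapsed = 1 hour 5 minutes + 7:00 = 8 hours 5 minutes.

8 hours 5 minutes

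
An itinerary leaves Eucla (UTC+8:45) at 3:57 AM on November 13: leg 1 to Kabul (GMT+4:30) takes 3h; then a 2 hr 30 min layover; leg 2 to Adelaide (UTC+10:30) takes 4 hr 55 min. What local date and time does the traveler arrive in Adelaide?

4:07 PM on November 13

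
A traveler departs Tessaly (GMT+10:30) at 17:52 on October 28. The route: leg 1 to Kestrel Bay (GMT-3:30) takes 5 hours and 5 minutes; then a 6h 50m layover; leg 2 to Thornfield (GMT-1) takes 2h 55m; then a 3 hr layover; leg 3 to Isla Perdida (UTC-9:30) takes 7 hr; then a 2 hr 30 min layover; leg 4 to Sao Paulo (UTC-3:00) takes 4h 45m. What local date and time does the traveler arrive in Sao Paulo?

12:27 on October 29

Convert departure to UTC: 17:52 − 10:30 = 07:22 UTC on Oct 28.
Add 5 hours 5 minutes leg 1 → 12:27 UTC.
Add 6 hours 50 minutes layover in Kestrel Bay → 19:17 UTC.
Add 2 hours 55 minutes leg 2 → 22:12 UTC.
Add 3 hours layover in Thornfield → 01:12 UTC (Oct 29).
Add 7 hours leg 3 → 08:12 UTC.
Add 2 hours and 30 minutes layover in Isla Perdida → 10:42 UTC.
Add 4 hours 45 minutes leg 4 → 15:27 UTC.
Sao Paulo is UTC−3:00, so local arrival = 15:27 − 3:00 = 12:27 on Oct 29.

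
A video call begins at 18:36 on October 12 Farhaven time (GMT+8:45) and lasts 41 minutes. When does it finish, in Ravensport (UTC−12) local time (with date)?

22:32 on October 11

Convert start to UTC: 18:36 − 8:45 = 09:51 UTC on Oct 12.
Add 41 minutes duration → 10:32 UTC.
Ravensport is UTC−12:00, so local end time = 10:32 − 12:00 = 22:32 on Oct 11.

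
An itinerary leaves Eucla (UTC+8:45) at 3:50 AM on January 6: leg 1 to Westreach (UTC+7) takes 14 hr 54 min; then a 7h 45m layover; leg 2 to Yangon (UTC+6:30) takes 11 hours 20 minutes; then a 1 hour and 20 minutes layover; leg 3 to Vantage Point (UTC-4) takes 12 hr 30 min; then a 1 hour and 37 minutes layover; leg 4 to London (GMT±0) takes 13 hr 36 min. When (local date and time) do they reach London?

10:07 AM on January 8

Convert departure to UTC: 3:50 AM − 8:45 = 7:05 PM UTC on Jan 5.
Add 14 hours 54 minutes leg 1 → 9:59 AM UTC (Jan 6).
Add 7 hours and 45 minutes layover in Westreach → 5:44 PM UTC.
Add 11 hours 20 minutes leg 2 → 5:04 AM UTC (Jan 7).
Add 1 hour 20 minutes layover in Yangon → 6:24 AM UTC.
Add 12 hours 30 minutes leg 3 → 6:54 PM UTC.
Add 1 hour 37 minutes layover in Vantage Point → 8:31 PM UTC.
Add 13 hours 36 minutes leg 4 → 10:07 AM UTC (Jan 8).
London is UTC+0, so local arrival is the same: 10:07 AM on Jan 8.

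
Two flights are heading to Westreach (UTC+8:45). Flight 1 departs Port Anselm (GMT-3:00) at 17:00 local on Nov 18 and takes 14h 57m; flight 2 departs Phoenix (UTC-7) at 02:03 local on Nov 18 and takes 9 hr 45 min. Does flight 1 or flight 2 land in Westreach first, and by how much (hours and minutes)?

the second, by 16 hours 9 minutes

Flight 1 in UTC: 17:00 + 3:00 = 20:00 on Nov 18.
+14 hours 57 minutes → arrive 10:57 UTC on Nov 19.
Flight 2 in UTC: 02:03 + 7:00 = 09:03 on Nov 18.
+9 hours and 45 minutes → arrive 18:48 UTC on Nov 18.
Flight 2 lands earlier by 16 hours 9 minutes.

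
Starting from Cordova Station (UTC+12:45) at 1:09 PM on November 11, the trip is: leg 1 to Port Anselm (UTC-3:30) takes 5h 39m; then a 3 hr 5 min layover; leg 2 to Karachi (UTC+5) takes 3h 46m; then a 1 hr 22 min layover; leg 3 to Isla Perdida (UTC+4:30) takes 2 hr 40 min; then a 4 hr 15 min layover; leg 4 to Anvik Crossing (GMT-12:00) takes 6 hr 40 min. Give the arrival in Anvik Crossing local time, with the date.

3:51 PM on November 11

Convert departure to UTC: 1:09 PM − 12:45 = 12:24 AM UTC on Nov 11.
Add 5 hours and 39 minutes leg 1 → 6:03 AM UTC.
Add 3 hours and 5 minutes layover in Port Anselm → 9:08 AM UTC.
Add 3 hours and 46 minutes leg 2 → 12:54 PM UTC.
Add 1 hour and 22 minutes layover in Karachi → 2:16 PM UTC.
Add 2 hours and 40 minutes leg 3 → 4:56 PM UTC.
Add 4 hours and 15 minutes layover in Isla Perdida → 9:11 PM UTC.
Add 6 hours and 40 minutes leg 4 → 3:51 AM UTC (Nov 12).
Anvik Crossing is UTC−12:00, so local arrival = 3:51 AM − 12:00 = 3:51 PM on Nov 11.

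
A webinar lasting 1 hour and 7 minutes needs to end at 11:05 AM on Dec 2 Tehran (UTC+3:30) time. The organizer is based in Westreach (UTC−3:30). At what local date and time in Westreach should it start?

2:58 AM on Dec 2

Target end time in UTC: 11:05 AM − 3:30 = 7:35 AM on Dec 2.
Subtract 1 hour 7 minutes → start 6:28 AM UTC on Dec 2.
Westreach is UTC−3:30: 6:28 AM − 3:30 = 2:58 AM on Dec 2.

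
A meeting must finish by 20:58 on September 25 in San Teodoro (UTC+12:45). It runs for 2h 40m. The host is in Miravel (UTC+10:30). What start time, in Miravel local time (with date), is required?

16:03 on Sep 25

Target end time in UTC: 20:58 − 12:45 = 08:13 on Sep 25.
Subtract 2 hours and 40 minutes → start 05:33 UTC on Sep 25.
Miravel is UTC+10:30: 05:33 + 10:30 = 16:03 on Sep 25.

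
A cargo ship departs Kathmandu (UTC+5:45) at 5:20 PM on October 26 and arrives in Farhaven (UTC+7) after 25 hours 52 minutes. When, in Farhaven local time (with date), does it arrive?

Convert departure to UTC: 5:20 PM − 5:45 = 11:35 AM UTC on Oct 26.
Add 25 hours 52 minutes travel time → 1:27 PM UTC (Oct 27).
Farhaven is UTC+7:00, so local arrival = 1:27 PM + 7:00 = 8:27 PM on Oct 27.

8:27 PM on October 27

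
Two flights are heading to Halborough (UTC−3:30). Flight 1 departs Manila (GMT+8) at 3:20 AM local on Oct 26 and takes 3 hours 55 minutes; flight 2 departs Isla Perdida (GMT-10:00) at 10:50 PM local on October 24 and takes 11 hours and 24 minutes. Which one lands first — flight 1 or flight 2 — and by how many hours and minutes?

the second, by 3 hours 1 minute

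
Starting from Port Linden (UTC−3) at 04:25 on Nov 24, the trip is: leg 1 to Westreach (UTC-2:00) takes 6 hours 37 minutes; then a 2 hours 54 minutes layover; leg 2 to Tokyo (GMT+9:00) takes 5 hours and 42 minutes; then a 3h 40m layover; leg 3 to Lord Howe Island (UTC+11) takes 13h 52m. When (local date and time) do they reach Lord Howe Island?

03:10 on November 26

Convert departure to UTC: 04:25 + 3:00 = 07:25 UTC on Nov 24.
Add 6 hours and 37 minutes leg 1 → 14:02 UTC.
Add 2 hours 54 minutes layover in Westreach → 16:56 UTC.
Add 5 hours 42 minutes leg 2 → 22:38 UTC.
Add 3 hours and 40 minutes layover in Tokyo → 02:18 UTC (Nov 25).
Add 13 hours 52 minutes leg 3 → 16:10 UTC.
Lord Howe Island is UTC+11:00, so local arrival = 16:10 + 11:00 = 03:10 on Nov 26.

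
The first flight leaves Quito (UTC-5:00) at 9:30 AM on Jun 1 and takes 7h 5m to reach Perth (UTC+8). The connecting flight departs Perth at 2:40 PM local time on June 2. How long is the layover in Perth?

9 hours 5 minutes

Convert departure to UTC: 9:30 AM + 5:00 = 2:30 PM UTC on Jun 1.
Add 7 hours and 5 minutes flight time → 9:35 PM UTC.
Perth is UTC+8:00, so local arrival = 9:35 PM + 8:00 = 5:35 AM on Jun 2.
Layover = 2:40 PM − 5:35 AM = 9 hours 5 minutes.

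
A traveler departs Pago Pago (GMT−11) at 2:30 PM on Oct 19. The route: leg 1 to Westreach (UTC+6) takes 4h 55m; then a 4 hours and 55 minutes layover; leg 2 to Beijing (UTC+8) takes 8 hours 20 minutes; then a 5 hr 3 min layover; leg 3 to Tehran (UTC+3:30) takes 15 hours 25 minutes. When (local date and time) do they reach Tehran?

Convert departure to UTC: 2:30 PM + 11:00 = 1:30 AM UTC on Oct 20.
Add 4 hours and 55 minutes leg 1 → 6:25 AM UTC.
Add 4 hours and 55 minutes layover in Westreach → 11:20 AM UTC.
Add 8 hours 20 minutes leg 2 → 7:40 PM UTC.
Add 5 hours and 3 minutes layover in Beijing → 12:43 AM UTC (Oct 21).
Add 15 hours and 25 minutes leg 3 → 4:08 PM UTC.
Tehran is UTC+3:30, so local arrival = 4:08 PM + 3:30 = 7:38 PM on Oct 21.

7:38 PM on October 21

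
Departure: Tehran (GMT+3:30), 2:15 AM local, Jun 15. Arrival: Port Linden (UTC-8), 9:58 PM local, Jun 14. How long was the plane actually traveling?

7 hours 13 minutes

Departure in UTC: 2:15 AM − 3:30 = 10:45 PM on Jun 14.
Arrival in UTC: 9:58 PM + 8:00 = 5:58 AM on Jun 15.
Elapsed = 5:58 AM − 10:45 PM (+1 day) = 7 hours 13 minutes.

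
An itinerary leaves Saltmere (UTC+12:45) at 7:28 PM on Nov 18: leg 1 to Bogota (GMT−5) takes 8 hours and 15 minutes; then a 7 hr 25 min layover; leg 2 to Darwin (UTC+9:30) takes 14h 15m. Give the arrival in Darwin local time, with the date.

10:08 PM on Nov 19

Convert departure to UTC: 7:28 PM − 12:45 = 6:43 AM UTC on Nov 18.
Add 8 hours and 15 minutes leg 1 → 2:58 PM UTC.
Add 7 hours 25 minutes layover in Bogota → 10:23 PM UTC.
Add 14 hours and 15 minutes leg 2 → 12:38 PM UTC (Nov 19).
Darwin is UTC+9:30, so local arrival = 12:38 PM + 9:30 = 10:08 PM on Nov 19.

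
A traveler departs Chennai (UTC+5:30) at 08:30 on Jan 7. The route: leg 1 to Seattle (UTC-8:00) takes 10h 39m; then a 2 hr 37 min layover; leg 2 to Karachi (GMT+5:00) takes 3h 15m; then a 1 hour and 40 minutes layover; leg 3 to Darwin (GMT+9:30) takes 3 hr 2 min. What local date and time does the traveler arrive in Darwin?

09:43 on January 8

Convert departure to UTC: 08:30 − 5:30 = 03:00 UTC on Jan 7.
Add 10 hours 39 minutes leg 1 → 13:39 UTC.
Add 2 hours 37 minutes layover in Seattle → 16:16 UTC.
Add 3 hours and 15 minutes leg 2 → 19:31 UTC.
Add 1 hour and 40 minutes layover in Karachi → 21:11 UTC.
Add 3 hours 2 minutes leg 3 → 00:13 UTC (Jan 8).
Darwin is UTC+9:30, so local arrival = 00:13 + 9:30 = 09:43 on Jan 8.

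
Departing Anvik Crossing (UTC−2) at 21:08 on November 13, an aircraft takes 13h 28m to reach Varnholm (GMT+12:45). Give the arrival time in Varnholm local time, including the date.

01:21 on Nov 15

Varnholm is 14:45 ahead of Anvik Crossing.
After 13 hours and 28 minutes it is 10:36 (Nov 14) in Anvik Crossing.
Shift by the zone difference: 10:36 + 14:45 = 01:21 on Nov 15 in Varnholm.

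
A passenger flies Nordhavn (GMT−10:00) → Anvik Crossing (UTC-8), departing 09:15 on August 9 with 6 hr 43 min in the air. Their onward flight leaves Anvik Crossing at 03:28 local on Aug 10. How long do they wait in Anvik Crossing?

Convert departure to UTC: 09:15 + 10:00 = 19:15 UTC on Aug 9.
Add 6 hours and 43 minutes flight time → 01:58 UTC (Aug 10).
Anvik Crossing is UTC−8:00, so local arrival = 01:58 − 8:00 = 17:58 on Aug 9.
Layover = 03:28 − 17:58 (+1 day) = 9 hours 30 minutes.

9 hours 30 minutes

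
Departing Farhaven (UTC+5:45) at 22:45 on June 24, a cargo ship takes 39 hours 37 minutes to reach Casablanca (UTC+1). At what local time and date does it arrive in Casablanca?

Convert departure to UTC: 22:45 − 5:45 = 17:00 UTC on Jun 24.
Add 39 hours 37 minutes travel time → 08:37 UTC (Jun 26).
Casablanca is UTC+1:00, so local arrival = 08:37 + 1:00 = 09:37 on Jun 26.

09:37 on June 26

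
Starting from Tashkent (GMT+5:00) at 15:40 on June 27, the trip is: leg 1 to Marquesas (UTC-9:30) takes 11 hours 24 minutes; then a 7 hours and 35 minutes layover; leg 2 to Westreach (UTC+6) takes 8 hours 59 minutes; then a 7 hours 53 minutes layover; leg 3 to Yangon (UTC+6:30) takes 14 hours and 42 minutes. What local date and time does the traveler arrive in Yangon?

Convert departure to UTC: 15:40 − 5:00 = 10:40 UTC on Jun 27.
Add 11 hours and 24 minutes leg 1 → 22:04 UTC.
Add 7 hours 35 minutes layover in Marquesas → 05:39 UTC (Jun 28).
Add 8 hours and 59 minutes leg 2 → 14:38 UTC.
Add 7 hours 53 minutes layover in Westreach → 22:31 UTC.
Add 14 hours 42 minutes leg 3 → 13:13 UTC (Jun 29).
Yangon is UTC+6:30, so local arrival = 13:13 + 6:30 = 19:43 on Jun 29.

19:43 on June 29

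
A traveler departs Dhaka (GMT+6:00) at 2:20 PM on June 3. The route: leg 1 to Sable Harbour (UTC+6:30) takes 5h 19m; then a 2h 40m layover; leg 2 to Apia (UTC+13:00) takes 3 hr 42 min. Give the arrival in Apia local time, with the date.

Convert departure to UTC: 2:20 PM − 6:00 = 8:20 AM UTC on Jun 3.
Add 5 hours 19 minutes leg 1 → 1:39 PM UTC.
Add 2 hours and 40 minutes layover in Sable Harbour → 4:19 PM UTC.
Add 3 hours and 42 minutes leg 2 → 8:01 PM UTC.
Apia is UTC+13:00, so local arrival = 8:01 PM + 13:00 = 9:01 AM on Jun 4.

9:01 AM on June 4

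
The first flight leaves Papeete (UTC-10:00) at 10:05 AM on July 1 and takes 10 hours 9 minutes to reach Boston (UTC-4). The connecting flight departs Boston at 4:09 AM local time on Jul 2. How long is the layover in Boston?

Convert departure to UTC: 10:05 AM + 10:00 = 8:05 PM UTC on Jul 1.
Add 10 hours 9 minutes flight time → 6:14 AM UTC (Jul 2).
Boston is UTC−4:00, so local arrival = 6:14 AM − 4:00 = 2:14 AM on Jul 2.
Layover = 4:09 AM − 2:14 AM = 1 hour 55 minutes.

1 hour 55 minutes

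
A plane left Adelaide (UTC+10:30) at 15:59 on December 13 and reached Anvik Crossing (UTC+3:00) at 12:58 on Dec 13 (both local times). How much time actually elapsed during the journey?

4 hours 29 minutes

Departure in UTC: 15:59 − 10:30 = 05:29 on Dec 13.
Arrival in UTC: 12:58 − 3:00 = 09:58 on Dec 13.
Elapsed = 09:58 − 05:29 = 4 hours 29 minutes.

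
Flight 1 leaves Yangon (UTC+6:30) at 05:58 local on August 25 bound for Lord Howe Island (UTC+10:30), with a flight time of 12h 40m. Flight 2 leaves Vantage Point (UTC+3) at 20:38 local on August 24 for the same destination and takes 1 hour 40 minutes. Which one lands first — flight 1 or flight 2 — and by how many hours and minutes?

the second, by 16 hours 50 minutes

Flight 1 in UTC: 05:58 − 6:30 = 23:28 on Aug 24.
+12 hours and 40 minutes → arrive 12:08 UTC on Aug 25.
Flight 2 in UTC: 20:38 − 3:00 = 17:38 on Aug 24.
+1 hour and 40 minutes → arrive 19:18 UTC on Aug 24.
Flight 2 lands earlier by 16 hours 50 minutes.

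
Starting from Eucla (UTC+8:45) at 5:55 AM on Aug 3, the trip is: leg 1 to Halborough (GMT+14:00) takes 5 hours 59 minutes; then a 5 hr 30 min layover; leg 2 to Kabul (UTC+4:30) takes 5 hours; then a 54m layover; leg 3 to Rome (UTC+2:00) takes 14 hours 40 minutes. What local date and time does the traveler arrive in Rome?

7:13 AM on August 4

Convert departure to UTC: 5:55 AM − 8:45 = 9:10 PM UTC on Aug 2.
Add 5 hours 59 minutes leg 1 → 3:09 AM UTC (Aug 3).
Add 5 hours 30 minutes layover in Halborough → 8:39 AM UTC.
Add 5 hours leg 2 → 1:39 PM UTC.
Add 54 minutes layover in Kabul → 2:33 PM UTC.
Add 14 hours and 40 minutes leg 3 → 5:13 AM UTC (Aug 4).
Rome is UTC+2:00, so local arrival = 5:13 AM + 2:00 = 7:13 AM on Aug 4.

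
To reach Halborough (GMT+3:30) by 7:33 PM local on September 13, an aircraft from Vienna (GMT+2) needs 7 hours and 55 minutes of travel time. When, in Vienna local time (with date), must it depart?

10:08 AM on September 13

Target arrival in UTC: 7:33 PM − 3:30 = 4:03 PM on Sep 13.
Subtract 7 hours and 55 minutes → departure 8:08 AM UTC on Sep 13.
Vienna is UTC+2:00: 8:08 AM + 2:00 = 10:08 AM on Sep 13.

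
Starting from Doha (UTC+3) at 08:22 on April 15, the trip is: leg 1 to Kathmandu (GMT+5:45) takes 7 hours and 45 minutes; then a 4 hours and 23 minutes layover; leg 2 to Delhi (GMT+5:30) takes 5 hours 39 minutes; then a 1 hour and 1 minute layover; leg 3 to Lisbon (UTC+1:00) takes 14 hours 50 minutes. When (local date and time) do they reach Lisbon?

Convert departure to UTC: 08:22 − 3:00 = 05:22 UTC on Apr 15.
Add 7 hours 45 minutes leg 1 → 13:07 UTC.
Add 4 hours 23 minutes layover in Kathmandu → 17:30 UTC.
Add 5 hours and 39 minutes leg 2 → 23:09 UTC.
Add 1 hour 1 minute layover in Delhi → 00:10 UTC (Apr 16).
Add 14 hours and 50 minutes leg 3 → 15:00 UTC.
Lisbon is UTC+1:00, so local arrival = 15:00 + 1:00 = 16:00 on Apr 16.

16:00 on April 16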